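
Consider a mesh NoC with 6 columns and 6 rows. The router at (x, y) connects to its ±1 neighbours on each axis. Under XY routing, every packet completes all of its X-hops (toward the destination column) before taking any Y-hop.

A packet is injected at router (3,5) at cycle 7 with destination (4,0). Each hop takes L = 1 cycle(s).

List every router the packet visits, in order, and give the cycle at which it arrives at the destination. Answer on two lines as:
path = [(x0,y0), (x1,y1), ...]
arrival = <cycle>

path = [(3,5), (4,5), (4,4), (4,3), (4,2), (4,1), (4,0)]
arrival = 13

hop 0: (3,5) @ cyc 7
hop 1: (4,5) @ cyc 8  [E]
hop 2: (4,4) @ cyc 9  [S]
hop 3: (4,3) @ cyc 10  [S]
hop 4: (4,2) @ cyc 11  [S]
hop 5: (4,1) @ cyc 12  [S]
hop 6: (4,0) @ cyc 13  [S]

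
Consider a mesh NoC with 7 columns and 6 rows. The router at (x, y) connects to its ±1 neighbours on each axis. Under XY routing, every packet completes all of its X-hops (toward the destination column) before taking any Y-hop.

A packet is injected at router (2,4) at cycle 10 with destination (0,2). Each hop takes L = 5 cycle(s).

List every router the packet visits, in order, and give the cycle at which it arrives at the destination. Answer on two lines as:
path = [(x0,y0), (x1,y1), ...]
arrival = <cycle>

path = [(2,4), (1,4), (0,4), (0,3), (0,2)]
arrival = 30

  0. router=(2,4) cycle=10 (inject)
  1. router=(1,4) cycle=15 dir=W
  2. router=(0,4) cycle=20 dir=W
  3. router=(0,3) cycle=25 dir=S
  4. router=(0,2) cycle=30 dir=S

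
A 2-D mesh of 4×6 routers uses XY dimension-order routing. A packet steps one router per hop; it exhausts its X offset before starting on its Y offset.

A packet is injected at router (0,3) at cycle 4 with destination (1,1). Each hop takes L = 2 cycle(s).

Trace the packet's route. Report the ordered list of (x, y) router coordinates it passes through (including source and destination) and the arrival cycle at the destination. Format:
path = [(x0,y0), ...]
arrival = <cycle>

path = [(0,3), (1,3), (1,2), (1,1)]
arrival = 10

  0. router=(0,3) cycle=4 (inject)
  1. router=(1,3) cycle=6 dir=E
  2. router=(1,2) cycle=8 dir=S
  3. router=(1,1) cycle=10 dir=S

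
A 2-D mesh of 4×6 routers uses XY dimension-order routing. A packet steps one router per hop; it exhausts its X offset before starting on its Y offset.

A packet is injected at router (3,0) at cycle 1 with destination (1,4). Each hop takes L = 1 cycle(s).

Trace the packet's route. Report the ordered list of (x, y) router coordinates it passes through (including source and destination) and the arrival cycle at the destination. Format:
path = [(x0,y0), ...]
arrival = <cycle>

path = [(3,0), (2,0), (1,0), (1,1), (1,2), (1,3), (1,4)]
arrival = 7

t=1: at (3,0)
t=2: at (2,0) after W
t=3: at (1,0) after W
t=4: at (1,1) after N
t=5: at (1,2) after N
t=6: at (1,3) after N
t=7: at (1,4) after N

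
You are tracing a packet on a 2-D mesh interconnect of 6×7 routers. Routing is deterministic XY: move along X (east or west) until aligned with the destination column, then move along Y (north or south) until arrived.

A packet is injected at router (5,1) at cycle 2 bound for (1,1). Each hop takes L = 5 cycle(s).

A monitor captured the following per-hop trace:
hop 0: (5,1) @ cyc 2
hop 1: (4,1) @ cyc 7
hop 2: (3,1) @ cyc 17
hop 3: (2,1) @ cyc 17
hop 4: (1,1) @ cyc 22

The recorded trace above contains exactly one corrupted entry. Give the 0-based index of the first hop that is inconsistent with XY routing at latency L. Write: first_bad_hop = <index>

hop 1: step (-1,+0), +5 cyc — ok
hop 2: step (-1,+0), +10 cyc — BAD: Δcyc=10≠L

first_bad_hop = 2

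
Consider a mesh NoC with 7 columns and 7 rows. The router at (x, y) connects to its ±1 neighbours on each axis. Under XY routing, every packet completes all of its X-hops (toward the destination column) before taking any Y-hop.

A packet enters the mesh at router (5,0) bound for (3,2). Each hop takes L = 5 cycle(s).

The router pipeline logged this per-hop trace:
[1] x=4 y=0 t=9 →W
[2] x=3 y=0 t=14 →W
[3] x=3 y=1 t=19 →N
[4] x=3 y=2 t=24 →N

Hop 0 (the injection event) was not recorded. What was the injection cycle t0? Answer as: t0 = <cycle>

t0 = 4

At hop 1 the cycle is 9; in general cyc_k = t0 + kL.
Therefore t0 = 9 − L = 4.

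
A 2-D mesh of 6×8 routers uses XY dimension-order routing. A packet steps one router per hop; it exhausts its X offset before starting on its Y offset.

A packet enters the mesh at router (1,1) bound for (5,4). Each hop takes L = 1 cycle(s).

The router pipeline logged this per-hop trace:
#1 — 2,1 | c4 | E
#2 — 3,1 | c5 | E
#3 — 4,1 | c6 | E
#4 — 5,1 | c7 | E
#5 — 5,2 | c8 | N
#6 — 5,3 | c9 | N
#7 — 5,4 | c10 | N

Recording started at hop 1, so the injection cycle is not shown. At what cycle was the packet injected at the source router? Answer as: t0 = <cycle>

The first recorded entry is hop 1 at cycle 4.
t0 = cyc[1] − L = 4 − 1 = 3.

t0 = 3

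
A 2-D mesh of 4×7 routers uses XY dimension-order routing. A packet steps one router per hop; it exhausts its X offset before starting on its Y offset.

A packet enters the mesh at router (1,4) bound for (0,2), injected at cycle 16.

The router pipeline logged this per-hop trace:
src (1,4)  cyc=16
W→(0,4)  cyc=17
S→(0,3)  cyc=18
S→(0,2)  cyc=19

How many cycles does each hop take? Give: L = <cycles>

L = 1

cyc[1] − cyc[0] = 17 − 16 = 1.
One hop costs L cycles, so L = 1.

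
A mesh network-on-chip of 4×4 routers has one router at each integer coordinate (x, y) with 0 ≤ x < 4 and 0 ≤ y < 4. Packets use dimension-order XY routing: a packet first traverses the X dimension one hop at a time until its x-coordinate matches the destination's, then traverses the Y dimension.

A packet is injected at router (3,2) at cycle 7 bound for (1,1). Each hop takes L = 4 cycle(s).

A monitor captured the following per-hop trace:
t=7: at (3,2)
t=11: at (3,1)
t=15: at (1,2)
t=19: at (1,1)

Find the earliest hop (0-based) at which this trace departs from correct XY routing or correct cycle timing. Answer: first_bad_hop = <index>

  1: Δx=+0 Δy=-1 Δt=4 [BAD: Y-move but x=3≠1]

first_bad_hop = 1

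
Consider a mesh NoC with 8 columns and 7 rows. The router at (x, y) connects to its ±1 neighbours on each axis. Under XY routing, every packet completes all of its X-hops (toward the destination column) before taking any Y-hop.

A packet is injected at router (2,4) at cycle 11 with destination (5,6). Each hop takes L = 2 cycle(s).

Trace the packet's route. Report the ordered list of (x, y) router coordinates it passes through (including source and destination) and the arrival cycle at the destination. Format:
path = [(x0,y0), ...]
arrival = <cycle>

t=11: at (2,4)
t=13: at (3,4) after E
t=15: at (4,4) after E
t=17: at (5,4) after E
t=19: at (5,5) after N
t=21: at (5,6) after N

path = [(2,4), (3,4), (4,4), (5,4), (5,5), (5,6)]
arrival = 21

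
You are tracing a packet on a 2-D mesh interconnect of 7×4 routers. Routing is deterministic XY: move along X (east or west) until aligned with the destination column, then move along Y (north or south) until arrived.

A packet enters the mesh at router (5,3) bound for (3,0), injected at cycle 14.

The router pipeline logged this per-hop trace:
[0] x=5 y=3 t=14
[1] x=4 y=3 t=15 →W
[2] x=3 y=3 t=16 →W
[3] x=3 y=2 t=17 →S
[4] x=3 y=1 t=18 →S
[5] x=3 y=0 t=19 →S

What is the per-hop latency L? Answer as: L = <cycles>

Δcyc across hop 0→1: 15 − 14 = 1.
Each hop adds L, hence L = 1.

L = 1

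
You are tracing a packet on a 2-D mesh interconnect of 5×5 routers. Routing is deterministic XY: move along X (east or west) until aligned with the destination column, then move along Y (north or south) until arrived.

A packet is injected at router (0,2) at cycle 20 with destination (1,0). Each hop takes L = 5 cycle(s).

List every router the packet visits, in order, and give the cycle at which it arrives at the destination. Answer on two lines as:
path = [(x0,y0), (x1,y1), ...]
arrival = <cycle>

path = [(0,2), (1,2), (1,1), (1,0)]
arrival = 35

t=20: at (0,2)
t=25: at (1,2) after E
t=30: at (1,1) after S
t=35: at (1,0) after S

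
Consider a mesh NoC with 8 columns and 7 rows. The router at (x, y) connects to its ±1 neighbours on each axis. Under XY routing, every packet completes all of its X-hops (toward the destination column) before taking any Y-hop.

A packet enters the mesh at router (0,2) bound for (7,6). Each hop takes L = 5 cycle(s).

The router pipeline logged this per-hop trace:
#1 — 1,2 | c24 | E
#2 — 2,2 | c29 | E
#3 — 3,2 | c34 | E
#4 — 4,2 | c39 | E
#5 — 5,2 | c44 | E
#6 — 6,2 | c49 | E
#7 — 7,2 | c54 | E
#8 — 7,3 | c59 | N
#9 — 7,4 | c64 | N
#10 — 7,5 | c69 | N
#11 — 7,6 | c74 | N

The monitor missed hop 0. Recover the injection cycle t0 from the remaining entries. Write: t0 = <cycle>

cyc[1] = 24 and cyc[k] = t0 + k·L for every k.
t0 = cyc[1] − L = 24 − 5 = 19.

t0 = 19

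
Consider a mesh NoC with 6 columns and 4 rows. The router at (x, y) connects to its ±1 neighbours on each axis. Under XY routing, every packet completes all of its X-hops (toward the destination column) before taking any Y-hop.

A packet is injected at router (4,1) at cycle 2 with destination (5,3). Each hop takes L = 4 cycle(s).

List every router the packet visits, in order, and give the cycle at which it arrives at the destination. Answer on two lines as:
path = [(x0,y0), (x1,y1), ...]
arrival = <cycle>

path = [(4,1), (5,1), (5,2), (5,3)]
arrival = 14

t=2: at (4,1)
t=6: at (5,1) after E
t=10: at (5,2) after N
t=14: at (5,3) after N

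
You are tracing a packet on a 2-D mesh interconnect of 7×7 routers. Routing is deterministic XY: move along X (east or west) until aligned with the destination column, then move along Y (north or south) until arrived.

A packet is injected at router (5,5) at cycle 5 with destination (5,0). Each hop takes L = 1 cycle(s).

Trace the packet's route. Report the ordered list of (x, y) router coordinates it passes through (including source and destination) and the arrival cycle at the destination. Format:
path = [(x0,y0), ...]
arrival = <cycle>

path = [(5,5), (5,4), (5,3), (5,2), (5,1), (5,0)]
arrival = 10

hop 0: (5,5) @ cyc 5
hop 1: (5,4) @ cyc 6  [S]
hop 2: (5,3) @ cyc 7  [S]
hop 3: (5,2) @ cyc 8  [S]
hop 4: (5,1) @ cyc 9  [S]
hop 5: (5,0) @ cyc 10  [S]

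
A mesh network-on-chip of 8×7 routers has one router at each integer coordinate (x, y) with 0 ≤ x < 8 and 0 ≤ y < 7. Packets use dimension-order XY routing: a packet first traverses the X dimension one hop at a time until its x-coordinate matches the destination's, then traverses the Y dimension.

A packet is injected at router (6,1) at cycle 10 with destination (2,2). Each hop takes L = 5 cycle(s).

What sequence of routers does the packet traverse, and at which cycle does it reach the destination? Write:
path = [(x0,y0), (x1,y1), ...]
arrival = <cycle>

path = [(6,1), (5,1), (4,1), (3,1), (2,1), (2,2)]
arrival = 35

[0] x=6 y=1 t=10
[1] x=5 y=1 t=15 →W
[2] x=4 y=1 t=20 →W
[3] x=3 y=1 t=25 →W
[4] x=2 y=1 t=30 →W
[5] x=2 y=2 t=35 →N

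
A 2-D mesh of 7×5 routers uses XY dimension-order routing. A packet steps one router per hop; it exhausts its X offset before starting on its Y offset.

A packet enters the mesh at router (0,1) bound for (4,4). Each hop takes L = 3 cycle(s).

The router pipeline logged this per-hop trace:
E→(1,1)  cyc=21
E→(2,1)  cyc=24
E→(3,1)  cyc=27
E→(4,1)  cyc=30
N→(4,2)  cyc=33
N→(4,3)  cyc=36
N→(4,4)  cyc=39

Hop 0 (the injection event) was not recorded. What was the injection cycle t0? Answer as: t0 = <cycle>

At hop 1 the cycle is 21; in general cyc_k = t0 + kL.
t0 = cyc[1] − L = 21 − 3 = 18.

t0 = 18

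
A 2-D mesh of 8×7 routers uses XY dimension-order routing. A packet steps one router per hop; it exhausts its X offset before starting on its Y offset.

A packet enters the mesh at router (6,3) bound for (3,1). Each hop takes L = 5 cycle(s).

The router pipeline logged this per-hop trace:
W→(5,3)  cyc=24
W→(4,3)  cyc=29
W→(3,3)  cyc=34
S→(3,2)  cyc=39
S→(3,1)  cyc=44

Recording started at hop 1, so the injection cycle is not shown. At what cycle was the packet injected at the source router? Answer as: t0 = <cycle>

Hop 1 reached at cycle 24; hop k is at t0 + k·L.
Therefore t0 = 24 − L = 19.

t0 = 19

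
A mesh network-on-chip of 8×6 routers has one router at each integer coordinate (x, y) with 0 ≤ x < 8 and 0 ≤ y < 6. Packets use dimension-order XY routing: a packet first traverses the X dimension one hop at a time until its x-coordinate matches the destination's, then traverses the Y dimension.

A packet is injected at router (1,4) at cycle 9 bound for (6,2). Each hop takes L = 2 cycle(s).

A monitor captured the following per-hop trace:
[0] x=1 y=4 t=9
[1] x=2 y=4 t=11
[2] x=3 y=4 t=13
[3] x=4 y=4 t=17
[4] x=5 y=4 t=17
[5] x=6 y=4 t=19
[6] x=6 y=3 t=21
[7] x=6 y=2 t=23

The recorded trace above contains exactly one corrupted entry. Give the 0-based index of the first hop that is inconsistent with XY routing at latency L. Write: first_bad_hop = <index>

first_bad_hop = 3

  1: Δx=+1 Δy=+0 Δt=2 [ok]
  2: Δx=+1 Δy=+0 Δt=2 [ok]
  3: Δx=+1 Δy=+0 Δt=4 [BAD: Δcyc=4≠L]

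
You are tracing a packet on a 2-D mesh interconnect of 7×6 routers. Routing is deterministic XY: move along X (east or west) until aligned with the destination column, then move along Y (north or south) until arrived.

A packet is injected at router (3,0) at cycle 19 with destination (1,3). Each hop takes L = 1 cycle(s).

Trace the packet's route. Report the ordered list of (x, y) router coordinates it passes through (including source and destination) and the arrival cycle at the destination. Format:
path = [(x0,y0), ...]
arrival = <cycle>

path = [(3,0), (2,0), (1,0), (1,1), (1,2), (1,3)]
arrival = 24

[0] x=3 y=0 t=19
[1] x=2 y=0 t=20 →W
[2] x=1 y=0 t=21 →W
[3] x=1 y=1 t=22 →N
[4] x=1 y=2 t=23 →N
[5] x=1 y=3 t=24 →N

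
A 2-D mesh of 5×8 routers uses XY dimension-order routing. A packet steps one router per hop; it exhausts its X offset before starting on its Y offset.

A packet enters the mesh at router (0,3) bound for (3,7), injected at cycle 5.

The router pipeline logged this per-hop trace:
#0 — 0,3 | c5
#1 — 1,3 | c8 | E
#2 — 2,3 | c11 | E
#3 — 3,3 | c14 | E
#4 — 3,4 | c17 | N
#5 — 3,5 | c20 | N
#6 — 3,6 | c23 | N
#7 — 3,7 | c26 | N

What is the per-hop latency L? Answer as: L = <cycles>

L = 3

cyc[1] − cyc[0] = 8 − 5 = 3.
Each hop adds L, hence L = 3.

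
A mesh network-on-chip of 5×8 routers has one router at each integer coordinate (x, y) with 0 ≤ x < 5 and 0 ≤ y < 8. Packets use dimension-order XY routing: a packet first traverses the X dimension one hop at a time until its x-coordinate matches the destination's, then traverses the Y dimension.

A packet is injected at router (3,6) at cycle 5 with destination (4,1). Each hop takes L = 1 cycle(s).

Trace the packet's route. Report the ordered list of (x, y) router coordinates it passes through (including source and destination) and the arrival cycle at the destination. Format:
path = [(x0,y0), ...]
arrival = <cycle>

src (3,6)  cyc=5
E→(4,6)  cyc=6
S→(4,5)  cyc=7
S→(4,4)  cyc=8
S→(4,3)  cyc=9
S→(4,2)  cyc=10
S→(4,1)  cyc=11

path = [(3,6), (4,6), (4,5), (4,4), (4,3), (4,2), (4,1)]
arrival = 11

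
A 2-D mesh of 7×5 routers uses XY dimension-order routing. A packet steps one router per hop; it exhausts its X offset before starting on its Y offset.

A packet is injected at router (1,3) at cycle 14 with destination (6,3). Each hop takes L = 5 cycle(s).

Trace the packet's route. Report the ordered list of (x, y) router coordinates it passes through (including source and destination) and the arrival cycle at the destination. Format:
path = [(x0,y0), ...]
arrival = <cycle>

t=14: at (1,3)
t=19: at (2,3) after E
t=24: at (3,3) after E
t=29: at (4,3) after E
t=34: at (5,3) after E
t=39: at (6,3) after E

path = [(1,3), (2,3), (3,3), (4,3), (5,3), (6,3)]
arrival = 39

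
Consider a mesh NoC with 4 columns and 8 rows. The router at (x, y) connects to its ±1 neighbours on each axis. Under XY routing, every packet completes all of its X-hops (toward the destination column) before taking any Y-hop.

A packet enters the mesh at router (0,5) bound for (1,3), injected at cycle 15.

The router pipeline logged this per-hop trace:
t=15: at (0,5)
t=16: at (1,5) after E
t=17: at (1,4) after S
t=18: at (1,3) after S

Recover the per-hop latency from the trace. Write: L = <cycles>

L = 1

cyc[1] − cyc[0] = 16 − 15 = 1.
Each hop adds L, hence L = 1.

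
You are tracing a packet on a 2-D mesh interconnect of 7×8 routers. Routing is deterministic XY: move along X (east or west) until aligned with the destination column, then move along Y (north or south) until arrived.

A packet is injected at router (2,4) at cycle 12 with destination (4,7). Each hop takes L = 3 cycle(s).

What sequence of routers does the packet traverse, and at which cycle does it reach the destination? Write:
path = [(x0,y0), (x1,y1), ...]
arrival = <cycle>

path = [(2,4), (3,4), (4,4), (4,5), (4,6), (4,7)]
arrival = 27

#0 — 2,4 | c12
#1 — 3,4 | c15 | E
#2 — 4,4 | c18 | E
#3 — 4,5 | c21 | N
#4 — 4,6 | c24 | N
#5 — 4,7 | c27 | N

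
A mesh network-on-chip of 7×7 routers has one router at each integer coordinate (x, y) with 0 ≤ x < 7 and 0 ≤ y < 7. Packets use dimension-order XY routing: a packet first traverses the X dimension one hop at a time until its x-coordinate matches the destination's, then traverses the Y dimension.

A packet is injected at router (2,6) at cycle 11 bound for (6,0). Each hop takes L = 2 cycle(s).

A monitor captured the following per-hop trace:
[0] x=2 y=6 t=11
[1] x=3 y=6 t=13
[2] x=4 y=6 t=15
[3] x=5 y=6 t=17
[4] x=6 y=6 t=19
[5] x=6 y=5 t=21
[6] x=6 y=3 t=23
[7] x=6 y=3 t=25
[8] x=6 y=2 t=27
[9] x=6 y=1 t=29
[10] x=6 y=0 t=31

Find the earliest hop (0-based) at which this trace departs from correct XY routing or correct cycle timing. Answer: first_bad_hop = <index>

first_bad_hop = 6

[1] (+1,+0) / 2c ⇒ ok
[2] (+1,+0) / 2c ⇒ ok
[3] (+1,+0) / 2c ⇒ ok
[4] (+1,+0) / 2c ⇒ ok
[5] (+0,-1) / 2c ⇒ ok
[6] (+0,-2) / 2c ⇒ BAD: non-unit step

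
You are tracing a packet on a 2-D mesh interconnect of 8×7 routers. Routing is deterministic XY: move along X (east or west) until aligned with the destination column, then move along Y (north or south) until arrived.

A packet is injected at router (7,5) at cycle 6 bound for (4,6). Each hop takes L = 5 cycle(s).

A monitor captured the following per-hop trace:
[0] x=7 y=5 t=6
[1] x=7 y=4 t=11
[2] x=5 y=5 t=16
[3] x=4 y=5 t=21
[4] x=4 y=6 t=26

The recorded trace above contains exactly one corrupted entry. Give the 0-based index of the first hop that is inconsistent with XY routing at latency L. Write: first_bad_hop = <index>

check 1→ d=(0,-1) cyc+5: BAD: Y-move but x=7≠4

first_bad_hop = 1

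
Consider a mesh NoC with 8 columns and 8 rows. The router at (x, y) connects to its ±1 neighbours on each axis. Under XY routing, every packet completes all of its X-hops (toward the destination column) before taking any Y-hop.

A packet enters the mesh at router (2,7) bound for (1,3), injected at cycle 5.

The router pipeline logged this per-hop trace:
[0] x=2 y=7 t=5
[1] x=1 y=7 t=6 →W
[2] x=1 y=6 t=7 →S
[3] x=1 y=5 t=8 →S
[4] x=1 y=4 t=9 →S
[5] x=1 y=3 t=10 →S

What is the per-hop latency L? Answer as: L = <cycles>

Δcyc across hop 0→1: 6 − 5 = 1.
One hop costs L cycles, so L = 1.

L = 1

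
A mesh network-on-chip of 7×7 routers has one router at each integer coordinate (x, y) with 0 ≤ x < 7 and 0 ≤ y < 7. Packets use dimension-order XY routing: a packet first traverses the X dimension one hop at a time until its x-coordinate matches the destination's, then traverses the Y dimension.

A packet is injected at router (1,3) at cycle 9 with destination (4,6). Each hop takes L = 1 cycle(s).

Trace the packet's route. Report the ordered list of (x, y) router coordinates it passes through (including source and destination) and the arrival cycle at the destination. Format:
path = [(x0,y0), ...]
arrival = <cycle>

path = [(1,3), (2,3), (3,3), (4,3), (4,4), (4,5), (4,6)]
arrival = 15

#0 — 1,3 | c9
#1 — 2,3 | c10 | E
#2 — 3,3 | c11 | E
#3 — 4,3 | c12 | E
#4 — 4,4 | c13 | N
#5 — 4,5 | c14 | N
#6 — 4,6 | c15 | N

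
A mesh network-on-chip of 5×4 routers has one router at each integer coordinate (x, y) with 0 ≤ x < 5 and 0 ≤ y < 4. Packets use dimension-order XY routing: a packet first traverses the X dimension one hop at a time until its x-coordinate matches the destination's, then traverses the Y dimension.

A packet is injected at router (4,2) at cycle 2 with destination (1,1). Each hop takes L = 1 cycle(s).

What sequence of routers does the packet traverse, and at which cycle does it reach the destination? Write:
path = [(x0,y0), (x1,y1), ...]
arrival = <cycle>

src (4,2)  cyc=2
W→(3,2)  cyc=3
W→(2,2)  cyc=4
W→(1,2)  cyc=5
S→(1,1)  cyc=6

path = [(4,2), (3,2), (2,2), (1,2), (1,1)]
arrival = 6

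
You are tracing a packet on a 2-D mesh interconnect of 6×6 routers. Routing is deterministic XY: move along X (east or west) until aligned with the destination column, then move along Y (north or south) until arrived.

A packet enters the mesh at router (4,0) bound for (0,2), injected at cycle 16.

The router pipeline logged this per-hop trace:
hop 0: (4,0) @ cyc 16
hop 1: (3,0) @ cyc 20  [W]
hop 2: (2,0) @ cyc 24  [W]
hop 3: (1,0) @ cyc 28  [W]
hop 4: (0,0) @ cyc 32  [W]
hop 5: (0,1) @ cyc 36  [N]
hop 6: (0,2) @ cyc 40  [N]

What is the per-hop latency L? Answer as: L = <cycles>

Between hops 0 and 1 the cycle counter advances 20 − 16 = 4.
That increment is L by definition: L = 4.

L = 4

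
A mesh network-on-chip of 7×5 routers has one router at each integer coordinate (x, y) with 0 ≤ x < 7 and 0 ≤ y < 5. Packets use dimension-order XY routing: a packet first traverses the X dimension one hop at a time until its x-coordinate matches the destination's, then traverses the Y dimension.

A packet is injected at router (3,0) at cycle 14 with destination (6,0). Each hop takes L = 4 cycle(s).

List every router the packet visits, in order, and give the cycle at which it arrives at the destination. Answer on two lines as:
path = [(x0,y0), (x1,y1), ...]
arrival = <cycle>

[0] x=3 y=0 t=14
[1] x=4 y=0 t=18 →E
[2] x=5 y=0 t=22 →E
[3] x=6 y=0 t=26 →E

path = [(3,0), (4,0), (5,0), (6,0)]
arrival = 26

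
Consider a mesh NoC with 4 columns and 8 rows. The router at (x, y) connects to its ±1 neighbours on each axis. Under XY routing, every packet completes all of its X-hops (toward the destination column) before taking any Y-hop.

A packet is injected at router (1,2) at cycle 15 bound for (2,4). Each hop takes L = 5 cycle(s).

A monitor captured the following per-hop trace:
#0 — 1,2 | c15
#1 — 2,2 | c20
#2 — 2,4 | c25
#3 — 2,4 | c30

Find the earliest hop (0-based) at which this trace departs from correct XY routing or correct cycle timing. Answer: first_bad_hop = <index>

hop 1: step (+1,+0), +5 cyc — ok
hop 2: step (+0,+2), +5 cyc — BAD: non-unit step

first_bad_hop = 2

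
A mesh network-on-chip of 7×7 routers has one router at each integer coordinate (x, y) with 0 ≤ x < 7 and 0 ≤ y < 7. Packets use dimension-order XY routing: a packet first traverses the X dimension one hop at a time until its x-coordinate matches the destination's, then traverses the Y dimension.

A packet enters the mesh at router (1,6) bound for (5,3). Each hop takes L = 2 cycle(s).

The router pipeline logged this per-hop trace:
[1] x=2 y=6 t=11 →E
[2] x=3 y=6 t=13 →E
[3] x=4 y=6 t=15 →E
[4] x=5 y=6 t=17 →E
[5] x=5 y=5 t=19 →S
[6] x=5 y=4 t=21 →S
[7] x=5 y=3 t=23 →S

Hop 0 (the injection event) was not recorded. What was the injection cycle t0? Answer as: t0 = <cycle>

The first recorded entry is hop 1 at cycle 11.
So t0 = 11 − 1·2 = 9.

t0 = 9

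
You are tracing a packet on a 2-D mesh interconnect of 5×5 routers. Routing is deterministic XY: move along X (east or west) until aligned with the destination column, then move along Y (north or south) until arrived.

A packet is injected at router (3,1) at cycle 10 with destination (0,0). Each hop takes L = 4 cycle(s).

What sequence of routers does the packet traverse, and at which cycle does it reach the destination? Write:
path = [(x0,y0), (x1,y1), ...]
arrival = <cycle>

path = [(3,1), (2,1), (1,1), (0,1), (0,0)]
arrival = 26

src (3,1)  cyc=10
W→(2,1)  cyc=14
W→(1,1)  cyc=18
W→(0,1)  cyc=22
S→(0,0)  cyc=26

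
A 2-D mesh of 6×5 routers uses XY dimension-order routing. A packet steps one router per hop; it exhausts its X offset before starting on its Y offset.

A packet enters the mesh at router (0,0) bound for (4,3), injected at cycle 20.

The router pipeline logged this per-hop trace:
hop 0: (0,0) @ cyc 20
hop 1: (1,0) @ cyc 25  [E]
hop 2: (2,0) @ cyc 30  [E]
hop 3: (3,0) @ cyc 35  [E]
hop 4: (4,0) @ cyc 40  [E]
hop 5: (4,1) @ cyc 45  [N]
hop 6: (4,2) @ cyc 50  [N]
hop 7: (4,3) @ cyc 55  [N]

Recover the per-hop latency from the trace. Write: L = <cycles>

Δcyc across hop 0→1: 25 − 20 = 5.
That increment is L by definition: L = 5.

L = 5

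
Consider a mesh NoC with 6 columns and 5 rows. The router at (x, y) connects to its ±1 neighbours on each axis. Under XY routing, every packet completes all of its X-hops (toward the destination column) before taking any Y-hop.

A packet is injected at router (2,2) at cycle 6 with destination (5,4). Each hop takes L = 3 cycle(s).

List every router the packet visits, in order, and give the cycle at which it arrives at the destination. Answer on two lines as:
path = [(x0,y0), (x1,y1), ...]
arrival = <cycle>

path = [(2,2), (3,2), (4,2), (5,2), (5,3), (5,4)]
arrival = 21

t=6: at (2,2)
t=9: at (3,2) after E
t=12: at (4,2) after E
t=15: at (5,2) after E
t=18: at (5,3) after N
t=21: at (5,4) after N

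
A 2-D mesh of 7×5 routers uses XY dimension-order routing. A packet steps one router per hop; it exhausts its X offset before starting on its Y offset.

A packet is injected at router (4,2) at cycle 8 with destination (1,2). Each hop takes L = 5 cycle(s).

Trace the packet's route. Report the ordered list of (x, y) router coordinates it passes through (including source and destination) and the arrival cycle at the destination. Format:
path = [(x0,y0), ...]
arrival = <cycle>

path = [(4,2), (3,2), (2,2), (1,2)]
arrival = 23

hop 0: (4,2) @ cyc 8
hop 1: (3,2) @ cyc 13  [W]
hop 2: (2,2) @ cyc 18  [W]
hop 3: (1,2) @ cyc 23  [W]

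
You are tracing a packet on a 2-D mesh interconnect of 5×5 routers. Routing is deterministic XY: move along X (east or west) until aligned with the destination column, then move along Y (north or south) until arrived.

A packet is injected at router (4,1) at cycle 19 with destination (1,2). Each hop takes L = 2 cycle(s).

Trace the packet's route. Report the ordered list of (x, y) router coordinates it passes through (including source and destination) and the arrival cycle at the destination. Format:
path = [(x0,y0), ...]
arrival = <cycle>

[0] x=4 y=1 t=19
[1] x=3 y=1 t=21 →W
[2] x=2 y=1 t=23 →W
[3] x=1 y=1 t=25 →W
[4] x=1 y=2 t=27 →N

path = [(4,1), (3,1), (2,1), (1,1), (1,2)]
arrival = 27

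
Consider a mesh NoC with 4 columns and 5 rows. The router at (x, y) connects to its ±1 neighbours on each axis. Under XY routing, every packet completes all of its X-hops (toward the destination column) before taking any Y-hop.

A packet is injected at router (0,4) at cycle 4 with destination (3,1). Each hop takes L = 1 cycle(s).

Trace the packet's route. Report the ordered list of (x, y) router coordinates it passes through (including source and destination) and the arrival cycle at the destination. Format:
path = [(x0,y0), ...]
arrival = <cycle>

src (0,4)  cyc=4
E→(1,4)  cyc=5
E→(2,4)  cyc=6
E→(3,4)  cyc=7
S→(3,3)  cyc=8
S→(3,2)  cyc=9
S→(3,1)  cyc=10

path = [(0,4), (1,4), (2,4), (3,4), (3,3), (3,2), (3,1)]
arrival = 10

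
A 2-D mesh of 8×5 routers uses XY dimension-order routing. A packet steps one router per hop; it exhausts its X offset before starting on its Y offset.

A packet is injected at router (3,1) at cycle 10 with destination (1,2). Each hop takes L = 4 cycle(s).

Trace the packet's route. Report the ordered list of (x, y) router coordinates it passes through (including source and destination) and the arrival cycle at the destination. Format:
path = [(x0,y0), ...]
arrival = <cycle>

path = [(3,1), (2,1), (1,1), (1,2)]
arrival = 22

t=10: at (3,1)
t=14: at (2,1) after W
t=18: at (1,1) after W
t=22: at (1,2) after N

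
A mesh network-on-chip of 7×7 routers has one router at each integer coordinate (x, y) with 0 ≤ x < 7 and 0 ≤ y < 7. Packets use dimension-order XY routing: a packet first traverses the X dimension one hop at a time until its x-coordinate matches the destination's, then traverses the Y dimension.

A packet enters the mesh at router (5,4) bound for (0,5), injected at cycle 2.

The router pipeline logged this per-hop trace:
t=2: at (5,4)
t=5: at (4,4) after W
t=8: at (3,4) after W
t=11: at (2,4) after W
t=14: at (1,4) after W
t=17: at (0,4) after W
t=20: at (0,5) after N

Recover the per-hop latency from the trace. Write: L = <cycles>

L = 3

Δcyc across hop 0→1: 5 − 2 = 3.
One hop costs L cycles, so L = 3.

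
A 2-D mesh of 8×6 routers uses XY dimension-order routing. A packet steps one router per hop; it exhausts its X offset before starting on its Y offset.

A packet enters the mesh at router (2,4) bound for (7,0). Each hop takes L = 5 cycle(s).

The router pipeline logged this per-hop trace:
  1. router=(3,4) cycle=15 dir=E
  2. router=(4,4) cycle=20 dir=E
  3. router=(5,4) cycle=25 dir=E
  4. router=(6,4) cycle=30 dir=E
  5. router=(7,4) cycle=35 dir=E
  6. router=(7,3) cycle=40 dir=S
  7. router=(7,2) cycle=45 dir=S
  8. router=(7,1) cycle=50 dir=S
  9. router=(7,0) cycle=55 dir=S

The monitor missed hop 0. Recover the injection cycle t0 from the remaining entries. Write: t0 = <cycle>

Hop 1 reached at cycle 15; hop k is at t0 + k·L.
t0 = cyc[1] − L = 15 − 5 = 10.

t0 = 10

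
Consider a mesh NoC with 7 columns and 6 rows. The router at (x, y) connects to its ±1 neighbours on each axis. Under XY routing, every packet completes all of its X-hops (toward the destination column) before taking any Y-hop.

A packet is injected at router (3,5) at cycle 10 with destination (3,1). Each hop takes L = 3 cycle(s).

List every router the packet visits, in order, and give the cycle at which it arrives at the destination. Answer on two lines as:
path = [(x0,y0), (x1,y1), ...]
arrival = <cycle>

path = [(3,5), (3,4), (3,3), (3,2), (3,1)]
arrival = 22

hop 0: (3,5) @ cyc 10
hop 1: (3,4) @ cyc 13  [S]
hop 2: (3,3) @ cyc 16  [S]
hop 3: (3,2) @ cyc 19  [S]
hop 4: (3,1) @ cyc 22  [S]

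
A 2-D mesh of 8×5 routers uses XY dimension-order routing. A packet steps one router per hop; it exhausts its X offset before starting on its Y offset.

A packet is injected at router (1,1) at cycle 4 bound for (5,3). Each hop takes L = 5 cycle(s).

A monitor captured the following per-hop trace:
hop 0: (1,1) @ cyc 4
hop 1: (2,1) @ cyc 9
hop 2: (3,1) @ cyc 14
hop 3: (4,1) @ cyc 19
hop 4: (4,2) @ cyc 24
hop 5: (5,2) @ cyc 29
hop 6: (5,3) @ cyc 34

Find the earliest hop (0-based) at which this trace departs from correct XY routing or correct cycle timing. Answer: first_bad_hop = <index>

[1] (+1,+0) / 5c ⇒ ok
[2] (+1,+0) / 5c ⇒ ok
[3] (+1,+0) / 5c ⇒ ok
[4] (+0,+1) / 5c ⇒ BAD: Y-move but x=4≠5

first_bad_hop = 4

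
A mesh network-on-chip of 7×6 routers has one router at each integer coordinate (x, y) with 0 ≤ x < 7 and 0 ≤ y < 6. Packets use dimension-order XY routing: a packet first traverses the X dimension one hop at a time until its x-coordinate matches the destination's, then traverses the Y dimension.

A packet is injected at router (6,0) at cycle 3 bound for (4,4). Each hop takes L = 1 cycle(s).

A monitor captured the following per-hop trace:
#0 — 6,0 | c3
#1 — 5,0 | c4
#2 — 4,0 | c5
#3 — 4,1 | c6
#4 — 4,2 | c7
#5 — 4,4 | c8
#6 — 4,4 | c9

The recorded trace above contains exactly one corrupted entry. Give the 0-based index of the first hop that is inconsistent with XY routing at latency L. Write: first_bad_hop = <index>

first_bad_hop = 5

hop 1: step (-1,+0), +1 cyc — ok
hop 2: step (-1,+0), +1 cyc — ok
hop 3: step (+0,+1), +1 cyc — ok
hop 4: step (+0,+1), +1 cyc — ok
hop 5: step (+0,+2), +1 cyc — BAD: non-unit step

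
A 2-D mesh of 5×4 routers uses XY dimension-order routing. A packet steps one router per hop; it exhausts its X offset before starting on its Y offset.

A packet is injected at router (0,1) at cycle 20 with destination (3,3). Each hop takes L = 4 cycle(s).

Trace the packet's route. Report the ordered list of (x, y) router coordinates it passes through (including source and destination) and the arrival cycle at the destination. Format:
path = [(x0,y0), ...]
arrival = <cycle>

path = [(0,1), (1,1), (2,1), (3,1), (3,2), (3,3)]
arrival = 40

[0] x=0 y=1 t=20
[1] x=1 y=1 t=24 →E
[2] x=2 y=1 t=28 →E
[3] x=3 y=1 t=32 →E
[4] x=3 y=2 t=36 →N
[5] x=3 y=3 t=40 →N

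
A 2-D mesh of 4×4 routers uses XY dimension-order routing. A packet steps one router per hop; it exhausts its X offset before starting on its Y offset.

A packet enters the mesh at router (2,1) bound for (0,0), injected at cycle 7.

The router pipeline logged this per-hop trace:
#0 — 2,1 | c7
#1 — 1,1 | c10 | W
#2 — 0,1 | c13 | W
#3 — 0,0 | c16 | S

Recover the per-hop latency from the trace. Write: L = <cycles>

Between hops 0 and 1 the cycle counter advances 10 − 7 = 3.
That increment is L by definition: L = 3.

L = 3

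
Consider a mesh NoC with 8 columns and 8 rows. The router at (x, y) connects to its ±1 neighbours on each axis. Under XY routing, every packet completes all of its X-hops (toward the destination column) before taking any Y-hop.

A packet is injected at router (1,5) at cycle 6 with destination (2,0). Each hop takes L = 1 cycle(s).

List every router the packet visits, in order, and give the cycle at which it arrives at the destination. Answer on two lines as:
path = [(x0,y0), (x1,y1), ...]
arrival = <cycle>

src (1,5)  cyc=6
E→(2,5)  cyc=7
S→(2,4)  cyc=8
S→(2,3)  cyc=9
S→(2,2)  cyc=10
S→(2,1)  cyc=11
S→(2,0)  cyc=12

path = [(1,5), (2,5), (2,4), (2,3), (2,2), (2,1), (2,0)]
arrival = 12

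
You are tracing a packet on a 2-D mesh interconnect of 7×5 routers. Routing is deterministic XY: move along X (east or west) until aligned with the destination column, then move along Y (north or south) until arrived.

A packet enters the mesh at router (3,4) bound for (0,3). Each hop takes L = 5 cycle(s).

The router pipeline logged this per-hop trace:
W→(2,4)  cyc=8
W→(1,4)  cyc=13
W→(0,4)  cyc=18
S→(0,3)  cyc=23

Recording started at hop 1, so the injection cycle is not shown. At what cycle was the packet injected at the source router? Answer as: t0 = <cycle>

Hop 1 reached at cycle 8; hop k is at t0 + k·L.
t0 = cyc[1] − L = 8 − 5 = 3.

t0 = 3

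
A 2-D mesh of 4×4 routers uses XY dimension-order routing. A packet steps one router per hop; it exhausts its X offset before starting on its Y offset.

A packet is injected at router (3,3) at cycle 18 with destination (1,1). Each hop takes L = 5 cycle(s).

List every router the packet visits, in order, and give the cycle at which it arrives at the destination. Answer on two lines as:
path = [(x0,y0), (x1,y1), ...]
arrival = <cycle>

#0 — 3,3 | c18
#1 — 2,3 | c23 | W
#2 — 1,3 | c28 | W
#3 — 1,2 | c33 | S
#4 — 1,1 | c38 | S

path = [(3,3), (2,3), (1,3), (1,2), (1,1)]
arrival = 38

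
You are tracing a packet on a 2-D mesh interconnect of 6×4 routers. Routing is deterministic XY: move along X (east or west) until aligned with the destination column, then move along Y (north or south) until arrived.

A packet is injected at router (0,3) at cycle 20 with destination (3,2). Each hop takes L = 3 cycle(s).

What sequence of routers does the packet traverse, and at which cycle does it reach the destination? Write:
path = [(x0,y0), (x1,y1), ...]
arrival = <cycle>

path = [(0,3), (1,3), (2,3), (3,3), (3,2)]
arrival = 32

hop 0: (0,3) @ cyc 20
hop 1: (1,3) @ cyc 23  [E]
hop 2: (2,3) @ cyc 26  [E]
hop 3: (3,3) @ cyc 29  [E]
hop 4: (3,2) @ cyc 32  [S]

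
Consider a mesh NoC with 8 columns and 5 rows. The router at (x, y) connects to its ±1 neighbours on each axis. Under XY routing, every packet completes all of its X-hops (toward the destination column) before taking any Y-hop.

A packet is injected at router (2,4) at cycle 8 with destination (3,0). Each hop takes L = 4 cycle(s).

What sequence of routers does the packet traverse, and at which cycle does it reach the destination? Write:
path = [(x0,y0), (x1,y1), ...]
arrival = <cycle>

  0. router=(2,4) cycle=8 (inject)
  1. router=(3,4) cycle=12 dir=E
  2. router=(3,3) cycle=16 dir=S
  3. router=(3,2) cycle=20 dir=S
  4. router=(3,1) cycle=24 dir=S
  5. router=(3,0) cycle=28 dir=S

path = [(2,4), (3,4), (3,3), (3,2), (3,1), (3,0)]
arrival = 28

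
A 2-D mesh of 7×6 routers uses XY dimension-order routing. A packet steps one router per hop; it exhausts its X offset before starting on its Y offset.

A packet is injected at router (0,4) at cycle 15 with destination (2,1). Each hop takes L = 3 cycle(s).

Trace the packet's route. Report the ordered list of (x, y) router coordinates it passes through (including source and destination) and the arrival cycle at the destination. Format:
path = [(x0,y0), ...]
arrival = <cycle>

  0. router=(0,4) cycle=15 (inject)
  1. router=(1,4) cycle=18 dir=E
  2. router=(2,4) cycle=21 dir=E
  3. router=(2,3) cycle=24 dir=S
  4. router=(2,2) cycle=27 dir=S
  5. router=(2,1) cycle=30 dir=S

path = [(0,4), (1,4), (2,4), (2,3), (2,2), (2,1)]
arrival = 30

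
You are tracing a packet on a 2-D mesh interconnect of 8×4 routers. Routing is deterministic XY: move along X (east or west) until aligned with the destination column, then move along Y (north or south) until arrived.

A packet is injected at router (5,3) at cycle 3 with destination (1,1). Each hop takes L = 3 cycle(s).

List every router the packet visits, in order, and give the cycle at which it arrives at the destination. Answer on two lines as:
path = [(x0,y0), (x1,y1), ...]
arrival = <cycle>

t=3: at (5,3)
t=6: at (4,3) after W
t=9: at (3,3) after W
t=12: at (2,3) after W
t=15: at (1,3) after W
t=18: at (1,2) after S
t=21: at (1,1) after S

path = [(5,3), (4,3), (3,3), (2,3), (1,3), (1,2), (1,1)]
arrival = 21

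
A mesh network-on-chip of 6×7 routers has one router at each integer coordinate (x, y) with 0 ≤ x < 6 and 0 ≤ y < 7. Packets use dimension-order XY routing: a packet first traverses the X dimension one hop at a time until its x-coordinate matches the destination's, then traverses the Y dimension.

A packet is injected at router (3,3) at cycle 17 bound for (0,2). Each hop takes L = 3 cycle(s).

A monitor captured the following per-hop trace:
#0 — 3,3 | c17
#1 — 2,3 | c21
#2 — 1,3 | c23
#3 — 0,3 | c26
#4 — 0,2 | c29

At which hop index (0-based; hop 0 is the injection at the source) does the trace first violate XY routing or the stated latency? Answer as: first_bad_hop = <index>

check 1→ d=(-1,0) cyc+4: BAD: Δcyc=4≠L

first_bad_hop = 1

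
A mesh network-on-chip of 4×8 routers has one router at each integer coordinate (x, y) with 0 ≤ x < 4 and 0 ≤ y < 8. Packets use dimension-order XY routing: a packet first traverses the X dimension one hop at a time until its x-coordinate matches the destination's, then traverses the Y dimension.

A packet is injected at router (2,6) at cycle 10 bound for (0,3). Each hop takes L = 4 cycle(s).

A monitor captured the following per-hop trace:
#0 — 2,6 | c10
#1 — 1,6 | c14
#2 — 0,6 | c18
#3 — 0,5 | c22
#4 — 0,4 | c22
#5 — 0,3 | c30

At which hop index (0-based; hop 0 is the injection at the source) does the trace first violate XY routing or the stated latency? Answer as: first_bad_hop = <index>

[1] (-1,+0) / 4c ⇒ ok
[2] (-1,+0) / 4c ⇒ ok
[3] (+0,-1) / 4c ⇒ ok
[4] (+0,-1) / 0c ⇒ BAD: Δcyc=0≠L

first_bad_hop = 4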